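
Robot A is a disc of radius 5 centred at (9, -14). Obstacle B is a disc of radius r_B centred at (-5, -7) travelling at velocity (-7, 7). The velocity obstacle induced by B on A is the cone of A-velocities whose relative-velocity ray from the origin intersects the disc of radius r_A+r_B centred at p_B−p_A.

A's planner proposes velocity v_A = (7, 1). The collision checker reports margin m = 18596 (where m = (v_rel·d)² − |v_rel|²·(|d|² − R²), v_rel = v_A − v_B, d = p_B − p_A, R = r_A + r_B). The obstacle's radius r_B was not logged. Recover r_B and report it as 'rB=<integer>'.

m = 18596
d = (-14, 7);  v_rel = (14, -6),  |v_rel|² = 232
v_rel×d = (14)·(7) − (-6)·(-14) = 14
since m = R²·232 − 14²:  R² = (196 + 18596) / 232 = 81
R = √81 = 9  ⇒  r_B = 9 − 5 = 4

rB=4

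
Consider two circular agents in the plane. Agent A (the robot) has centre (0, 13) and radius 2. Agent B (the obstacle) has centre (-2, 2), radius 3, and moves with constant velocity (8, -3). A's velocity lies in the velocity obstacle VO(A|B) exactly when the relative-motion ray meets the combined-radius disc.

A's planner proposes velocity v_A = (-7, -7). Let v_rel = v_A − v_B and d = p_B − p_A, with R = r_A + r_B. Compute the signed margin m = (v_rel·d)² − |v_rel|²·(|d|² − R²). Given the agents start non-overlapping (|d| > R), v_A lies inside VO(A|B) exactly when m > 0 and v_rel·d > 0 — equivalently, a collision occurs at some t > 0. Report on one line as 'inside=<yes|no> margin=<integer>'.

d = (-2, -11),  |d|² = 125;  R = 2+3 = 5,  c = 125−5² = 100
v_rel = (-15, -4),  |v_rel|² = 241;  v_rel·d = (-15)·(-2) + (-4)·(-11) = 74
241·t² − 148·t + 100 = 0  ⇒  m = 74² − 241·100 = -18624
m = -18624 < 0,  v_rel·d = 74 > 0  ⇒  outside

inside=no margin=-18624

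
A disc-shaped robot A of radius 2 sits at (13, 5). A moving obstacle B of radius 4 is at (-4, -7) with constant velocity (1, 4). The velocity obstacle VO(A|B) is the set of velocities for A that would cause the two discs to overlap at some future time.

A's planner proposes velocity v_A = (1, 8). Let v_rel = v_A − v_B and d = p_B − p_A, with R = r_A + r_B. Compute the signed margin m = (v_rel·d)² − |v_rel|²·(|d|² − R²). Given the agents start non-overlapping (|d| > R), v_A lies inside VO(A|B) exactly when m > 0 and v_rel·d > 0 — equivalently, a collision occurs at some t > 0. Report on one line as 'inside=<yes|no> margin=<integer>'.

d = (-17, -12),  |d|² = 433;  R = 2+4 = 6,  c = 433−6² = 397
v_rel = (0, 4),  |v_rel|² = 16;  v_rel·d = (0)·(-17) + (4)·(-12) = -48
16·t² + 96·t + 397 = 0  ⇒  m = (-48)² − 16·397 = -4048
m = -4048 < 0,  v_rel·d = -48 < 0  ⇒  outside

inside=no margin=-4048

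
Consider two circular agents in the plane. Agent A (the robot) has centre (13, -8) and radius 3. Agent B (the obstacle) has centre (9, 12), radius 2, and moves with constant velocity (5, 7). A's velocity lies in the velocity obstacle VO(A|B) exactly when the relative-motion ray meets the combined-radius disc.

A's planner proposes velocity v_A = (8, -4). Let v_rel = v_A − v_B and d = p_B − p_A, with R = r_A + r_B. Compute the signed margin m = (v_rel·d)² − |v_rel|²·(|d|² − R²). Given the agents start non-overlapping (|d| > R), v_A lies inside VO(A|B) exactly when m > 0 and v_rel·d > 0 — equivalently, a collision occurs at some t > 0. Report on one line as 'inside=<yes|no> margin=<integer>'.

d = (-4, 20),  |d|² = 416;  R = 3+2 = 5,  c = 416−5² = 391
v_rel = (3, -11),  |v_rel|² = 130;  v_rel·d = (3)·(-4) + (-11)·(20) = -232
130·t² + 464·t + 391 = 0  ⇒  m = (-232)² − 130·391 = 2994
m = 2994 > 0,  v_rel·d = -232 < 0  ⇒  outside

inside=no margin=2994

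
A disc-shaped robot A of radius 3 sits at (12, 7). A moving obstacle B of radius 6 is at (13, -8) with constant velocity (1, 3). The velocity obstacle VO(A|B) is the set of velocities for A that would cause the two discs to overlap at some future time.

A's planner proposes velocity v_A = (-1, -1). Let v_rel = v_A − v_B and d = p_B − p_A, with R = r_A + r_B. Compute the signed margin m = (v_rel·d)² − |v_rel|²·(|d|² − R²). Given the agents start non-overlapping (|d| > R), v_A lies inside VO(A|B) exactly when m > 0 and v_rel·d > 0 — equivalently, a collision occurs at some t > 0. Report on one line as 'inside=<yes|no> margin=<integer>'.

d = (1, -15),  |d|² = 226;  R = 3+6 = 9,  c = 226−9² = 145
v_rel = (-2, -4),  |v_rel|² = 20;  v_rel·d = (-2)·(1) + (-4)·(-15) = 58
20·t² − 116·t + 145 = 0  ⇒  m = 58² − 20·145 = 464
m = 464 > 0,  v_rel·d = 58 > 0  ⇒  inside

inside=yes margin=464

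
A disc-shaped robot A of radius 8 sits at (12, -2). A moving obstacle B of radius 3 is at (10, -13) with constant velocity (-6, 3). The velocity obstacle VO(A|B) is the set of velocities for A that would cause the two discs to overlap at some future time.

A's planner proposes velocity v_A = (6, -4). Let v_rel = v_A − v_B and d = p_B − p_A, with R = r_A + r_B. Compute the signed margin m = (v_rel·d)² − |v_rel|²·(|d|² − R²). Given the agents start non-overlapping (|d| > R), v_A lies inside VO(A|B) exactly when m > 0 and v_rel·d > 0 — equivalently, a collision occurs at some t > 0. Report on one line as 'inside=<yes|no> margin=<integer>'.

d = (-2, -11),  |d|² = 125;  R = 8+3 = 11,  c = 125−11² = 4
v_rel = (12, -7),  |v_rel|² = 193;  v_rel·d = (12)·(-2) + (-7)·(-11) = 53
193·t² − 106·t + 4 = 0  ⇒  m = 53² − 193·4 = 2037
m = 2037 > 0,  v_rel·d = 53 > 0  ⇒  inside

inside=yes margin=2037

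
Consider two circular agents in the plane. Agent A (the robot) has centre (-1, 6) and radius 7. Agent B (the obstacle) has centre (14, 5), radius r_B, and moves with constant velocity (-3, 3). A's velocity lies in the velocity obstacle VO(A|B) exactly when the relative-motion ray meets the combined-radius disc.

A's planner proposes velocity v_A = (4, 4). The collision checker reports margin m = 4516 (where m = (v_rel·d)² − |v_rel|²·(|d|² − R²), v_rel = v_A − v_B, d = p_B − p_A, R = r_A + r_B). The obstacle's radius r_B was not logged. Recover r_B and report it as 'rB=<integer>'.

m = 4516
d = (15, -1);  v_rel = (7, 1),  |v_rel|² = 50
v_rel×d = (7)·(-1) − (1)·(15) = -22
since m = R²·50 − (-22)²:  R² = (484 + 4516) / 50 = 100
R = √100 = 10  ⇒  r_B = 10 − 7 = 3

rB=3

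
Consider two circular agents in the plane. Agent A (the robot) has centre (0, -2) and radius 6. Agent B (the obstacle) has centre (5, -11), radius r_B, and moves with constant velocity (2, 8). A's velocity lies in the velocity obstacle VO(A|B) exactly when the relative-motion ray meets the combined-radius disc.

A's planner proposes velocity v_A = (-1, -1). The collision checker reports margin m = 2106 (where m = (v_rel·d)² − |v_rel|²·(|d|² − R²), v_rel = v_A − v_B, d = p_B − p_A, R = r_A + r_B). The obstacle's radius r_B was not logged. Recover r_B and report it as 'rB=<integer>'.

m = 2106
d = (5, -9);  v_rel = (-3, -9),  |v_rel|² = 90
v_rel×d = (-3)·(-9) − (-9)·(5) = 72
since m = R²·90 − 72²:  R² = (5184 + 2106) / 90 = 81
R = √81 = 9  ⇒  r_B = 9 − 6 = 3

rB=3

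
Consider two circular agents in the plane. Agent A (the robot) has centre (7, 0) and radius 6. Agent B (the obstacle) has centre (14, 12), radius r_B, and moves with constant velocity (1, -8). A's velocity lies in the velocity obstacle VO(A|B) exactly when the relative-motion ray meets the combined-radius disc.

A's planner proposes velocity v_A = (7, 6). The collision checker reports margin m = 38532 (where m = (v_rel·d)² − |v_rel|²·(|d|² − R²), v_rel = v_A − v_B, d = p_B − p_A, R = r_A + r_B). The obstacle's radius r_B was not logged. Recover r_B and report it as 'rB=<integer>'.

m = 38532
d = (7, 12);  v_rel = (6, 14),  |v_rel|² = 232
v_rel×d = (6)·(12) − (14)·(7) = -26
since m = R²·232 − (-26)²:  R² = (676 + 38532) / 232 = 169
R = √169 = 13  ⇒  r_B = 13 − 6 = 7

rB=7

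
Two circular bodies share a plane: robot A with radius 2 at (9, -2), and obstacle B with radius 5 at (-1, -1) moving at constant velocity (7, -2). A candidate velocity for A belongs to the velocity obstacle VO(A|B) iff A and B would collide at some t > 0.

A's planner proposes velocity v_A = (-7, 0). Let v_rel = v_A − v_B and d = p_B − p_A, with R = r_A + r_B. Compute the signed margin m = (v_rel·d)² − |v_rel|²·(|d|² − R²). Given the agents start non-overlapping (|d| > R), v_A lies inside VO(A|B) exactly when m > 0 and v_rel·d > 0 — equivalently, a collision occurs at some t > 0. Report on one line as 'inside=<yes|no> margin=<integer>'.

d = (-10, 1),  |d|² = 101;  R = 2+5 = 7,  c = 101−7² = 52
v_rel = (-14, 2),  |v_rel|² = 200;  v_rel·d = (-14)·(-10) + (2)·(1) = 142
200·t² − 284·t + 52 = 0  ⇒  m = 142² − 200·52 = 9764
m = 9764 > 0,  v_rel·d = 142 > 0  ⇒  inside

inside=yes margin=9764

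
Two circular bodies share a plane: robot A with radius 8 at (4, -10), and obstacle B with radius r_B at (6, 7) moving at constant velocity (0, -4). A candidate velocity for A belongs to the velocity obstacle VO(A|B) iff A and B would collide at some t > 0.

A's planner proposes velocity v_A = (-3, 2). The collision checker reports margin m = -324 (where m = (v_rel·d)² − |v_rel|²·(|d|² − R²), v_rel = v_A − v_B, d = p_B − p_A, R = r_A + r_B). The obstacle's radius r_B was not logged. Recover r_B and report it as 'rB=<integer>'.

m = -324
d = (2, 17);  v_rel = (-3, 6),  |v_rel|² = 45
v_rel×d = (-3)·(17) − (6)·(2) = -63
since m = R²·45 − (-63)²:  R² = (3969 + -324) / 45 = 81
R = √81 = 9  ⇒  r_B = 9 − 8 = 1

rB=1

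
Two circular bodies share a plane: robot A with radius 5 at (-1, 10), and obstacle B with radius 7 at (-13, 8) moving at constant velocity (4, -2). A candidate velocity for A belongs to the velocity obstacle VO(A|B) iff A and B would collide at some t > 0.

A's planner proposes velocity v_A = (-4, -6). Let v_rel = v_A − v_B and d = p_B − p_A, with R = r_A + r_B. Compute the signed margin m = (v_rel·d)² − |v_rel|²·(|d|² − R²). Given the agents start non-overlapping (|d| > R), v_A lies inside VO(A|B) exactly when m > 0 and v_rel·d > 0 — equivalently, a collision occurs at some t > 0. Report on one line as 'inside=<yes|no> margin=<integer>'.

d = (-12, -2),  |d|² = 148;  R = 5+7 = 12,  c = 148−12² = 4
v_rel = (-8, -4),  |v_rel|² = 80;  v_rel·d = (-8)·(-12) + (-4)·(-2) = 104
80·t² − 208·t + 4 = 0  ⇒  m = 104² − 80·4 = 10496
m = 10496 > 0,  v_rel·d = 104 > 0  ⇒  inside

inside=yes margin=10496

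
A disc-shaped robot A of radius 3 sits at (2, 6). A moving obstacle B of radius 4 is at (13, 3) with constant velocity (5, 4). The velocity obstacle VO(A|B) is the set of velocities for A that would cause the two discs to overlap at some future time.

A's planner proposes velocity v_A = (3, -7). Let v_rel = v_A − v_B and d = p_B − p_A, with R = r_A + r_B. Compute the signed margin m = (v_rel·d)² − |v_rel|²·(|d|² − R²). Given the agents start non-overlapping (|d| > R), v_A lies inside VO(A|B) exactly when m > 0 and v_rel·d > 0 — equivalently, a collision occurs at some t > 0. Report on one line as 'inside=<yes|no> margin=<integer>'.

d = (11, -3),  |d|² = 130;  R = 3+4 = 7,  c = 130−7² = 81
v_rel = (-2, -11),  |v_rel|² = 125;  v_rel·d = (-2)·(11) + (-11)·(-3) = 11
125·t² − 22·t + 81 = 0  ⇒  m = 11² − 125·81 = -10004
m = -10004 < 0,  v_rel·d = 11 > 0  ⇒  outside

inside=no margin=-10004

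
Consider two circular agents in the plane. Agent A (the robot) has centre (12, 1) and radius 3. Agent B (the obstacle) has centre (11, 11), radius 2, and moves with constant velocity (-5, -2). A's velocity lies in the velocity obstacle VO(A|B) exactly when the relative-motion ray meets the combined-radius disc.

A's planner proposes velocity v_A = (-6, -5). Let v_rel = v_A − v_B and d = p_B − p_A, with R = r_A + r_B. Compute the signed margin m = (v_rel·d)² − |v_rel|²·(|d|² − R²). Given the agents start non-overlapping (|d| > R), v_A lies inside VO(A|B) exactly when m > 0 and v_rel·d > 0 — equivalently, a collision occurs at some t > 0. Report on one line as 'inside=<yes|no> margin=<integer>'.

d = (-1, 10),  |d|² = 101;  R = 3+2 = 5,  c = 101−5² = 76
v_rel = (-1, -3),  |v_rel|² = 10;  v_rel·d = (-1)·(-1) + (-3)·(10) = -29
10·t² + 58·t + 76 = 0  ⇒  m = (-29)² − 10·76 = 81
m = 81 > 0,  v_rel·d = -29 < 0  ⇒  outside

inside=no margin=81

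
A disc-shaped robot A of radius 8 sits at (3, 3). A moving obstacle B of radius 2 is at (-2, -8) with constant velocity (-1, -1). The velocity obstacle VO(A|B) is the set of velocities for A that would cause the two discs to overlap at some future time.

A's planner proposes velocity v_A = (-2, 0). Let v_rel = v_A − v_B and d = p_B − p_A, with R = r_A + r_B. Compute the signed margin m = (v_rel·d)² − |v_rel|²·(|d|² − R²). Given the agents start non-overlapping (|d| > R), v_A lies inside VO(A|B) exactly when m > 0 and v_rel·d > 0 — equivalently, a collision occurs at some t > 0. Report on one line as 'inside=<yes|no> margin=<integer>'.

d = (-5, -11),  |d|² = 146;  R = 8+2 = 10,  c = 146−10² = 46
v_rel = (-1, 1),  |v_rel|² = 2;  v_rel·d = (-1)·(-5) + (1)·(-11) = -6
2·t² + 12·t + 46 = 0  ⇒  m = (-6)² − 2·46 = -56
m = -56 < 0,  v_rel·d = -6 < 0  ⇒  outside

inside=no margin=-56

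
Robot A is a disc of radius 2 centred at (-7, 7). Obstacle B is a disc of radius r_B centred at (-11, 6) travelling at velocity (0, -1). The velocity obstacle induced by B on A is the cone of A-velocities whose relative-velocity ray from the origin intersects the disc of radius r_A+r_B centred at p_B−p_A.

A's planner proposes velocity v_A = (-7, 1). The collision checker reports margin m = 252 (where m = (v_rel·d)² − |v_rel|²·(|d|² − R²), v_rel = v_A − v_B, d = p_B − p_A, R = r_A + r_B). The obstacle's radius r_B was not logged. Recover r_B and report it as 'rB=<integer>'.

m = 252
d = (-4, -1);  v_rel = (-7, 2),  |v_rel|² = 53
v_rel×d = (-7)·(-1) − (2)·(-4) = 15
since m = R²·53 − 15²:  R² = (225 + 252) / 53 = 9
R = √9 = 3  ⇒  r_B = 3 − 2 = 1

rB=1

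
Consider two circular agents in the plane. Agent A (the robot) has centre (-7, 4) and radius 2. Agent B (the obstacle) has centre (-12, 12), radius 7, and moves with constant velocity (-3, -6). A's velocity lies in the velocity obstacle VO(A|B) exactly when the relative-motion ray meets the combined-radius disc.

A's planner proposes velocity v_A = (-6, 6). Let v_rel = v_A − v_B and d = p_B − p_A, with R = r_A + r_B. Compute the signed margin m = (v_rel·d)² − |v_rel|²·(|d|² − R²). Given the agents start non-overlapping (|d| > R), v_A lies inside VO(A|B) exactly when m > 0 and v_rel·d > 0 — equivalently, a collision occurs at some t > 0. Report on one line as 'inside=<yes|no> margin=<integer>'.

d = (-5, 8),  |d|² = 89;  R = 2+7 = 9,  c = 89−9² = 8
v_rel = (-3, 12),  |v_rel|² = 153;  v_rel·d = (-3)·(-5) + (12)·(8) = 111
153·t² − 222·t + 8 = 0  ⇒  m = 111² − 153·8 = 11097
m = 11097 > 0,  v_rel·d = 111 > 0  ⇒  inside

inside=yes margin=11097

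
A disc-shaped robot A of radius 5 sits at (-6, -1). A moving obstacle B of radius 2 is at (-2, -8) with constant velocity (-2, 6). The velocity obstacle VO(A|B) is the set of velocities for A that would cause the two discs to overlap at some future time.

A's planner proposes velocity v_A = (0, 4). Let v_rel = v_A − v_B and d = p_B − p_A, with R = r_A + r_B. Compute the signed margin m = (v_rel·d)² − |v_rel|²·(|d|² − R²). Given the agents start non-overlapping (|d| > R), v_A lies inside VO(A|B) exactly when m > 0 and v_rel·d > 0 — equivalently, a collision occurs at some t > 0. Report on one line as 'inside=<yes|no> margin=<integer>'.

d = (4, -7),  |d|² = 65;  R = 5+2 = 7,  c = 65−7² = 16
v_rel = (2, -2),  |v_rel|² = 8;  v_rel·d = (2)·(4) + (-2)·(-7) = 22
8·t² − 44·t + 16 = 0  ⇒  m = 22² − 8·16 = 356
m = 356 > 0,  v_rel·d = 22 > 0  ⇒  inside

inside=yes margin=356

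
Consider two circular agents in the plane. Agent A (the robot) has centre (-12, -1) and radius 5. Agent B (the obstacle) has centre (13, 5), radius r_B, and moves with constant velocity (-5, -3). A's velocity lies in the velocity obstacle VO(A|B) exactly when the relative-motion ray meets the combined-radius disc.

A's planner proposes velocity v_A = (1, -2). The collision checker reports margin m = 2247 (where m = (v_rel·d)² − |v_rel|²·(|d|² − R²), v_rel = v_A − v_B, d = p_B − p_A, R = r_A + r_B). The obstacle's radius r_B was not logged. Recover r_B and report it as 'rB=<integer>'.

m = 2247
d = (25, 6);  v_rel = (6, 1),  |v_rel|² = 37
v_rel×d = (6)·(6) − (1)·(25) = 11
since m = R²·37 − 11²:  R² = (121 + 2247) / 37 = 64
R = √64 = 8  ⇒  r_B = 8 − 5 = 3

rB=3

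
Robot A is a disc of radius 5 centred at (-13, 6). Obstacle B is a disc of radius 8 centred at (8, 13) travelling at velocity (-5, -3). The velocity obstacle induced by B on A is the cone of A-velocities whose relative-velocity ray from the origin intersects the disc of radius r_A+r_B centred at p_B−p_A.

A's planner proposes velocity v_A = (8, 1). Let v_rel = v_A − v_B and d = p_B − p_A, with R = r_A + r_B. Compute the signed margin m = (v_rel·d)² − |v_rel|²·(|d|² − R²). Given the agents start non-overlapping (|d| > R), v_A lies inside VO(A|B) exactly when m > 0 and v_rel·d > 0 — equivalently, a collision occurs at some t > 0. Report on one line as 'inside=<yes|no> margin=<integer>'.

d = (21, 7),  |d|² = 490;  R = 5+8 = 13,  c = 490−13² = 321
v_rel = (13, 4),  |v_rel|² = 185;  v_rel·d = (13)·(21) + (4)·(7) = 301
185·t² − 602·t + 321 = 0  ⇒  m = 301² − 185·321 = 31216
m = 31216 > 0,  v_rel·d = 301 > 0  ⇒  inside

inside=yes margin=31216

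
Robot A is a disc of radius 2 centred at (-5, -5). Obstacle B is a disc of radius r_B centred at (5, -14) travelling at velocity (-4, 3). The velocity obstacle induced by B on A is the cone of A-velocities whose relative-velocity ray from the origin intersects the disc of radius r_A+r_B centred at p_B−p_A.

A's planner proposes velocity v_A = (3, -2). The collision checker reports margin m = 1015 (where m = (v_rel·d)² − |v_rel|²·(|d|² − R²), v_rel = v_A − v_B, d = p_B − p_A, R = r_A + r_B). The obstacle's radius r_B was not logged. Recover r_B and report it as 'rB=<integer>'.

m = 1015
d = (10, -9);  v_rel = (7, -5),  |v_rel|² = 74
v_rel×d = (7)·(-9) − (-5)·(10) = -13
since m = R²·74 − (-13)²:  R² = (169 + 1015) / 74 = 16
R = √16 = 4  ⇒  r_B = 4 − 2 = 2

rB=2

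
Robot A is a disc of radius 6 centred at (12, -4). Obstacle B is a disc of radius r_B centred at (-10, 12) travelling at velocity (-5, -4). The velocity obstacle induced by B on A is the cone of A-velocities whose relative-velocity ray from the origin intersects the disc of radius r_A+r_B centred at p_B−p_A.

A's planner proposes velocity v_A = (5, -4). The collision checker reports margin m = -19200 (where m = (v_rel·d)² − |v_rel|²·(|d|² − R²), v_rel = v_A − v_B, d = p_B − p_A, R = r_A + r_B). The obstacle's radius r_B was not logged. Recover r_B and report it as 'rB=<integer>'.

m = -19200
d = (-22, 16);  v_rel = (10, 0),  |v_rel|² = 100
v_rel×d = (10)·(16) − (0)·(-22) = 160
since m = R²·100 − 160²:  R² = (25600 + -19200) / 100 = 64
R = √64 = 8  ⇒  r_B = 8 − 6 = 2

rB=2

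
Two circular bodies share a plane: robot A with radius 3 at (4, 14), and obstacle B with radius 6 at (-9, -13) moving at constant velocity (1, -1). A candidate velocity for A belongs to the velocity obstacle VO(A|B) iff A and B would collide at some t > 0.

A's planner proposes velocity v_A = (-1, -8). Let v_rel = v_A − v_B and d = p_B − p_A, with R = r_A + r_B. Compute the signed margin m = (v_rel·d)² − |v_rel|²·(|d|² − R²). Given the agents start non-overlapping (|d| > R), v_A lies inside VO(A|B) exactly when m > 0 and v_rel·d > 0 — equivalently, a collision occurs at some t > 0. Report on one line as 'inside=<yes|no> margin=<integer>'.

d = (-13, -27),  |d|² = 898;  R = 3+6 = 9,  c = 898−9² = 817
v_rel = (-2, -7),  |v_rel|² = 53;  v_rel·d = (-2)·(-13) + (-7)·(-27) = 215
53·t² − 430·t + 817 = 0  ⇒  m = 215² − 53·817 = 2924
m = 2924 > 0,  v_rel·d = 215 > 0  ⇒  inside

inside=yes margin=2924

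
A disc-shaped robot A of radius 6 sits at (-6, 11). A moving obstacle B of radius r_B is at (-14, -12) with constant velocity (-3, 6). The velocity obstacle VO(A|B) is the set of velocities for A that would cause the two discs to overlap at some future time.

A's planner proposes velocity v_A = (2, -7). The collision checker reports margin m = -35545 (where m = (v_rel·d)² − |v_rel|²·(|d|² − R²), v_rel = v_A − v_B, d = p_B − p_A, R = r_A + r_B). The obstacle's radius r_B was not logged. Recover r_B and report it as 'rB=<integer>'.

m = -35545
d = (-8, -23);  v_rel = (5, -13),  |v_rel|² = 194
v_rel×d = (5)·(-23) − (-13)·(-8) = -219
since m = R²·194 − (-219)²:  R² = (47961 + -35545) / 194 = 64
R = √64 = 8  ⇒  r_B = 8 − 6 = 2

rB=2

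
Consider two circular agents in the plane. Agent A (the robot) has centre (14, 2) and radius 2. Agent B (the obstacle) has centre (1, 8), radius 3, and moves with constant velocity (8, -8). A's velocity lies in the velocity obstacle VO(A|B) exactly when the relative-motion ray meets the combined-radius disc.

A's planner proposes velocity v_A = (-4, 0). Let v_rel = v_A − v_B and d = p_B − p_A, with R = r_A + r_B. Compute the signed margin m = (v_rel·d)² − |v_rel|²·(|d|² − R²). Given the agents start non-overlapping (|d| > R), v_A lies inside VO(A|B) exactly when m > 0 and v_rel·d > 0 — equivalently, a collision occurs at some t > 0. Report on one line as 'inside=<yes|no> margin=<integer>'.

d = (-13, 6),  |d|² = 205;  R = 2+3 = 5,  c = 205−5² = 180
v_rel = (-12, 8),  |v_rel|² = 208;  v_rel·d = (-12)·(-13) + (8)·(6) = 204
208·t² − 408·t + 180 = 0  ⇒  m = 204² − 208·180 = 4176
m = 4176 > 0,  v_rel·d = 204 > 0  ⇒  inside

inside=yes margin=4176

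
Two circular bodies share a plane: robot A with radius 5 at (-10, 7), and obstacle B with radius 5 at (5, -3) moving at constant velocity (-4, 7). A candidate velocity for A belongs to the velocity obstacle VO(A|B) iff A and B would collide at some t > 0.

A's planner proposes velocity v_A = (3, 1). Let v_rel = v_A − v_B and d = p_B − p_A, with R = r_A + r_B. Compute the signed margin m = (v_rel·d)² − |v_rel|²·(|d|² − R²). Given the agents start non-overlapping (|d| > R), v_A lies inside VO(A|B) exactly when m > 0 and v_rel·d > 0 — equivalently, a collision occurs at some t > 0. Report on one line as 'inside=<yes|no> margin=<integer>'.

d = (15, -10),  |d|² = 325;  R = 5+5 = 10,  c = 325−10² = 225
v_rel = (7, -6),  |v_rel|² = 85;  v_rel·d = (7)·(15) + (-6)·(-10) = 165
85·t² − 330·t + 225 = 0  ⇒  m = 165² − 85·225 = 8100
m = 8100 > 0,  v_rel·d = 165 > 0  ⇒  inside

inside=yes margin=8100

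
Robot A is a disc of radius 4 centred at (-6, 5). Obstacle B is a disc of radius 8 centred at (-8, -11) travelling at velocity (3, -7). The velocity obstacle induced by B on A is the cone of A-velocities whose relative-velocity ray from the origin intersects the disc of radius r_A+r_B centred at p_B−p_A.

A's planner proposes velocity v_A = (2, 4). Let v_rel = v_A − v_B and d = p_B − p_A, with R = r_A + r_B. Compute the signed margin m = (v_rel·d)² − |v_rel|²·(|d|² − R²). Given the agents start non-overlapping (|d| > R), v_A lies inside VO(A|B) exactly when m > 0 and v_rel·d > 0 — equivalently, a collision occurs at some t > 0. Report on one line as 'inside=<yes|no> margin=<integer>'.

d = (-2, -16),  |d|² = 260;  R = 4+8 = 12,  c = 260−12² = 116
v_rel = (-1, 11),  |v_rel|² = 122;  v_rel·d = (-1)·(-2) + (11)·(-16) = -174
122·t² + 348·t + 116 = 0  ⇒  m = (-174)² − 122·116 = 16124
m = 16124 > 0,  v_rel·d = -174 < 0  ⇒  outside

inside=no margin=16124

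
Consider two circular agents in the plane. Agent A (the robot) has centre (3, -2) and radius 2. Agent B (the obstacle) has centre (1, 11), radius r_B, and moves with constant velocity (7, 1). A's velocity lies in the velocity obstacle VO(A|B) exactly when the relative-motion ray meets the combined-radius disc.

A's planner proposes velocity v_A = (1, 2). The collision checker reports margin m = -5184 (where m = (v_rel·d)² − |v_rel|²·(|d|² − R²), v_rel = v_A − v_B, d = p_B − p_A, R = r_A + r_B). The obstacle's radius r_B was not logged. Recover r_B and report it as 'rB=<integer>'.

m = -5184
d = (-2, 13);  v_rel = (-6, 1),  |v_rel|² = 37
v_rel×d = (-6)·(13) − (1)·(-2) = -76
since m = R²·37 − (-76)²:  R² = (5776 + -5184) / 37 = 16
R = √16 = 4  ⇒  r_B = 4 − 2 = 2

rB=2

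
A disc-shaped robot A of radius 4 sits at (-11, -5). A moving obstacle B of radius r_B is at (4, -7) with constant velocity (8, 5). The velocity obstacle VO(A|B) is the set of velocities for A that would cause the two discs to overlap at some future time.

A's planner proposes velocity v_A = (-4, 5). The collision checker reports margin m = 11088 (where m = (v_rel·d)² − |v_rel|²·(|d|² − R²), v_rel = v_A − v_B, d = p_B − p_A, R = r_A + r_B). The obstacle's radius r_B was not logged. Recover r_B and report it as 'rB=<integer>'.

m = 11088
d = (15, -2);  v_rel = (-12, 0),  |v_rel|² = 144
v_rel×d = (-12)·(-2) − (0)·(15) = 24
since m = R²·144 − 24²:  R² = (576 + 11088) / 144 = 81
R = √81 = 9  ⇒  r_B = 9 − 4 = 5

rB=5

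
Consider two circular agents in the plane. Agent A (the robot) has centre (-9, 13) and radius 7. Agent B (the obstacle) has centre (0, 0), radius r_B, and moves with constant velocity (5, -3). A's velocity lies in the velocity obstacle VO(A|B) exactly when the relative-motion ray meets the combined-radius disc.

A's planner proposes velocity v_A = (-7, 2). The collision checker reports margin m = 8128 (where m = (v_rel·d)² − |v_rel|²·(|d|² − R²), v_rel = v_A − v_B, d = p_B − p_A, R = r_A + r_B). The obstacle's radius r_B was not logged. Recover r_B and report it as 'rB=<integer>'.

m = 8128
d = (9, -13);  v_rel = (-12, 5),  |v_rel|² = 169
v_rel×d = (-12)·(-13) − (5)·(9) = 111
since m = R²·169 − 111²:  R² = (12321 + 8128) / 169 = 121
R = √121 = 11  ⇒  r_B = 11 − 7 = 4

rB=4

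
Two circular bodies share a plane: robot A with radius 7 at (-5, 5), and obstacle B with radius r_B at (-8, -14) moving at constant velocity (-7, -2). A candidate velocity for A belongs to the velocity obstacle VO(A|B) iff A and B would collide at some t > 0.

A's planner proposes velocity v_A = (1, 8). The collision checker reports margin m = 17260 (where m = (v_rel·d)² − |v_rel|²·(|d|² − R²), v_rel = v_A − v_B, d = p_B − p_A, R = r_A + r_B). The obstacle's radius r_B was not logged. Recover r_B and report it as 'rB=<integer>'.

m = 17260
d = (-3, -19);  v_rel = (8, 10),  |v_rel|² = 164
v_rel×d = (8)·(-19) − (10)·(-3) = -122
since m = R²·164 − (-122)²:  R² = (14884 + 17260) / 164 = 196
R = √196 = 14  ⇒  r_B = 14 − 7 = 7

rB=7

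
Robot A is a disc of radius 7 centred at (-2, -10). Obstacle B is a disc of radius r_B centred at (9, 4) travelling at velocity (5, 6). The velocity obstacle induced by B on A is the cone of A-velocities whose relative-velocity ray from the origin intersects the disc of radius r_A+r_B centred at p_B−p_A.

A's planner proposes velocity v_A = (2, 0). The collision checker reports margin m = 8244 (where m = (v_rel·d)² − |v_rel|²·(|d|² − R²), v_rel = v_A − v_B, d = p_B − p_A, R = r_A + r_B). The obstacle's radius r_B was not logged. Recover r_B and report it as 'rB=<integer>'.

m = 8244
d = (11, 14);  v_rel = (-3, -6),  |v_rel|² = 45
v_rel×d = (-3)·(14) − (-6)·(11) = 24
since m = R²·45 − 24²:  R² = (576 + 8244) / 45 = 196
R = √196 = 14  ⇒  r_B = 14 − 7 = 7

rB=7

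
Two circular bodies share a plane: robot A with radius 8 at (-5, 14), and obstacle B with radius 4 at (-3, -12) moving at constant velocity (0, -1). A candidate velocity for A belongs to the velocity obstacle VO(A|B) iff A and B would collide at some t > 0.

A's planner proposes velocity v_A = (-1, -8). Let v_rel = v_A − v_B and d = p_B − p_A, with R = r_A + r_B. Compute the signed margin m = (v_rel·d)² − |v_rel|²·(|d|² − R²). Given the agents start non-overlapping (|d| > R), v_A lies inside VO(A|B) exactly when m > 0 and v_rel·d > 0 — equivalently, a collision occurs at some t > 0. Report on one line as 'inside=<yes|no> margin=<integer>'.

d = (2, -26),  |d|² = 680;  R = 8+4 = 12,  c = 680−12² = 536
v_rel = (-1, -7),  |v_rel|² = 50;  v_rel·d = (-1)·(2) + (-7)·(-26) = 180
50·t² − 360·t + 536 = 0  ⇒  m = 180² − 50·536 = 5600
m = 5600 > 0,  v_rel·d = 180 > 0  ⇒  inside

inside=yes margin=5600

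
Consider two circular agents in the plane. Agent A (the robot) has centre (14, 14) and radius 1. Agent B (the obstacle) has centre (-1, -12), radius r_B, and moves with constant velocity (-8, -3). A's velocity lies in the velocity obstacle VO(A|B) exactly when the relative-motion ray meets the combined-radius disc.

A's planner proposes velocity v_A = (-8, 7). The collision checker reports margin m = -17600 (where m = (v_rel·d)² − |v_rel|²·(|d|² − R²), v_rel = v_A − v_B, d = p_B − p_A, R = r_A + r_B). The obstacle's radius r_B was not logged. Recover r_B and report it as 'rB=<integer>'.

m = -17600
d = (-15, -26);  v_rel = (0, 10),  |v_rel|² = 100
v_rel×d = (0)·(-26) − (10)·(-15) = 150
since m = R²·100 − 150²:  R² = (22500 + -17600) / 100 = 49
R = √49 = 7  ⇒  r_B = 7 − 1 = 6

rB=6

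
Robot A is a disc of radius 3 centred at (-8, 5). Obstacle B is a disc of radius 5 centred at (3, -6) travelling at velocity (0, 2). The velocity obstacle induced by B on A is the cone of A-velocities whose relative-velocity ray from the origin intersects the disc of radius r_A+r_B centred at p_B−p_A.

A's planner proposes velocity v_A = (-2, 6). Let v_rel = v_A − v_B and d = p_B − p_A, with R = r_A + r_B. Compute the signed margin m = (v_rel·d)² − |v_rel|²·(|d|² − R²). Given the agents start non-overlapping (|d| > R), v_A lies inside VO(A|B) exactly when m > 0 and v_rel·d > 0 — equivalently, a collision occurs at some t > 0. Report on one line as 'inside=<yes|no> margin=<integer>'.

d = (11, -11),  |d|² = 242;  R = 3+5 = 8,  c = 242−8² = 178
v_rel = (-2, 4),  |v_rel|² = 20;  v_rel·d = (-2)·(11) + (4)·(-11) = -66
20·t² + 132·t + 178 = 0  ⇒  m = (-66)² − 20·178 = 796
m = 796 > 0,  v_rel·d = -66 < 0  ⇒  outside

inside=no margin=796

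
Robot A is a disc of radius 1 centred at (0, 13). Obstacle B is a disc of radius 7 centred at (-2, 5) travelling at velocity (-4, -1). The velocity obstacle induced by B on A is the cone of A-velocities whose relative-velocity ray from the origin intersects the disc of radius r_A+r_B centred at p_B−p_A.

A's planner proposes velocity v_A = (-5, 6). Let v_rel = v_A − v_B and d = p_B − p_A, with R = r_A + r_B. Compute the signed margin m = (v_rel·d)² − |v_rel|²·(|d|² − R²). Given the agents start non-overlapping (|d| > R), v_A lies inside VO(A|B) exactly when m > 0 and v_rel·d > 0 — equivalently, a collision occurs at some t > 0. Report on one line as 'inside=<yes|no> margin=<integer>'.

d = (-2, -8),  |d|² = 68;  R = 1+7 = 8,  c = 68−8² = 4
v_rel = (-1, 7),  |v_rel|² = 50;  v_rel·d = (-1)·(-2) + (7)·(-8) = -54
50·t² + 108·t + 4 = 0  ⇒  m = (-54)² − 50·4 = 2716
m = 2716 > 0,  v_rel·d = -54 < 0  ⇒  outside

inside=no margin=2716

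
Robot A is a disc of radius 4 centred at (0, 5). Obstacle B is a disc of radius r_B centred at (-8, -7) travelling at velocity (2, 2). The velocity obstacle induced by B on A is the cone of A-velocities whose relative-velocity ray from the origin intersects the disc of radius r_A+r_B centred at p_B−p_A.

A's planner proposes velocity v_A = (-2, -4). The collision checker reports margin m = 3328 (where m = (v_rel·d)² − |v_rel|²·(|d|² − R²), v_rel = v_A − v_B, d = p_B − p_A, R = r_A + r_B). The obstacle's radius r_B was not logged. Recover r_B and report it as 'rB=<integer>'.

m = 3328
d = (-8, -12);  v_rel = (-4, -6),  |v_rel|² = 52
v_rel×d = (-4)·(-12) − (-6)·(-8) = 0
since m = R²·52 − 0²:  R² = (0 + 3328) / 52 = 64
R = √64 = 8  ⇒  r_B = 8 − 4 = 4

rB=4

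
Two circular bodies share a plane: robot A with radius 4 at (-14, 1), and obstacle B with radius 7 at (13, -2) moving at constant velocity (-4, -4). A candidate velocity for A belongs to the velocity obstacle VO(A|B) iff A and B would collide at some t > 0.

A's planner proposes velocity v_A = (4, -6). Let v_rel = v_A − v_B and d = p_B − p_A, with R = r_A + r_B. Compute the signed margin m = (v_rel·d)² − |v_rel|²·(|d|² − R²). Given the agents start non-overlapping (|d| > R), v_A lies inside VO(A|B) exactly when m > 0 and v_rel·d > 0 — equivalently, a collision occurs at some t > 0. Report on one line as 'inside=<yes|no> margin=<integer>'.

d = (27, -3),  |d|² = 738;  R = 4+7 = 11,  c = 738−11² = 617
v_rel = (8, -2),  |v_rel|² = 68;  v_rel·d = (8)·(27) + (-2)·(-3) = 222
68·t² − 444·t + 617 = 0  ⇒  m = 222² − 68·617 = 7328
m = 7328 > 0,  v_rel·d = 222 > 0  ⇒  inside

inside=yes margin=7328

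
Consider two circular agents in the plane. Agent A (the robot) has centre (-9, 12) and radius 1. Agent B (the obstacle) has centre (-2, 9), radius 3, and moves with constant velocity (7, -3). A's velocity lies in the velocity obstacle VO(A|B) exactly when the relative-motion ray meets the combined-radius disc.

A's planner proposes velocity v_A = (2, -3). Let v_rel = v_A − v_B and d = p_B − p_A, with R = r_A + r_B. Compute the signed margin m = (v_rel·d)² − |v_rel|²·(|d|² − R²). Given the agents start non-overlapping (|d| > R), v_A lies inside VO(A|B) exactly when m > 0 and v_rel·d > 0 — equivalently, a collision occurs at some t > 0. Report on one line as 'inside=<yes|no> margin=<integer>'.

d = (7, -3),  |d|² = 58;  R = 1+3 = 4,  c = 58−4² = 42
v_rel = (-5, 0),  |v_rel|² = 25;  v_rel·d = (-5)·(7) + (0)·(-3) = -35
25·t² + 70·t + 42 = 0  ⇒  m = (-35)² − 25·42 = 175
m = 175 > 0,  v_rel·d = -35 < 0  ⇒  outside

inside=no margin=175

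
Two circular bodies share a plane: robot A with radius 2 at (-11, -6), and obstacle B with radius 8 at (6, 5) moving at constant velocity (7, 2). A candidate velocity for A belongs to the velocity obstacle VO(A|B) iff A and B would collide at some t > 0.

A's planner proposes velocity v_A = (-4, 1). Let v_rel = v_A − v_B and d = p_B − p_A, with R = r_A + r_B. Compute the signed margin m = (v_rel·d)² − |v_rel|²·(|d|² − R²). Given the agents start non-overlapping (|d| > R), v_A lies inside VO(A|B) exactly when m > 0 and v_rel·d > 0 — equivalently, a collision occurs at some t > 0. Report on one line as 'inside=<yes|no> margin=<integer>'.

d = (17, 11),  |d|² = 410;  R = 2+8 = 10,  c = 410−10² = 310
v_rel = (-11, -1),  |v_rel|² = 122;  v_rel·d = (-11)·(17) + (-1)·(11) = -198
122·t² + 396·t + 310 = 0  ⇒  m = (-198)² − 122·310 = 1384
m = 1384 > 0,  v_rel·d = -198 < 0  ⇒  outside

inside=no margin=1384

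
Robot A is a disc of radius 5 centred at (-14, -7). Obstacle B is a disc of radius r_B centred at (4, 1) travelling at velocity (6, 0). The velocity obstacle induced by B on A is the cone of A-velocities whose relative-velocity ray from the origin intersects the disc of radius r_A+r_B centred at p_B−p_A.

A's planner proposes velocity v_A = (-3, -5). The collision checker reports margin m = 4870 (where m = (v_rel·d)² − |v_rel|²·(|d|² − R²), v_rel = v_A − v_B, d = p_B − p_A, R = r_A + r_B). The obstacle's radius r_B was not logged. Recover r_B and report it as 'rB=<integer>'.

m = 4870
d = (18, 8);  v_rel = (-9, -5),  |v_rel|² = 106
v_rel×d = (-9)·(8) − (-5)·(18) = 18
since m = R²·106 − 18²:  R² = (324 + 4870) / 106 = 49
R = √49 = 7  ⇒  r_B = 7 − 5 = 2

rB=2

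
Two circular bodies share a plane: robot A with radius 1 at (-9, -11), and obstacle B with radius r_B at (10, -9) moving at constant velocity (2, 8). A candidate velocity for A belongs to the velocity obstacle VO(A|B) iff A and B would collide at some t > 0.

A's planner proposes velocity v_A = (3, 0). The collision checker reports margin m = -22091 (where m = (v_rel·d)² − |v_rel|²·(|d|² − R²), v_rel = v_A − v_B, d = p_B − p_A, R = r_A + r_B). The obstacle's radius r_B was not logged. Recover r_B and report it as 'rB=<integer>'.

m = -22091
d = (19, 2);  v_rel = (1, -8),  |v_rel|² = 65
v_rel×d = (1)·(2) − (-8)·(19) = 154
since m = R²·65 − 154²:  R² = (23716 + -22091) / 65 = 25
R = √25 = 5  ⇒  r_B = 5 − 1 = 4

rB=4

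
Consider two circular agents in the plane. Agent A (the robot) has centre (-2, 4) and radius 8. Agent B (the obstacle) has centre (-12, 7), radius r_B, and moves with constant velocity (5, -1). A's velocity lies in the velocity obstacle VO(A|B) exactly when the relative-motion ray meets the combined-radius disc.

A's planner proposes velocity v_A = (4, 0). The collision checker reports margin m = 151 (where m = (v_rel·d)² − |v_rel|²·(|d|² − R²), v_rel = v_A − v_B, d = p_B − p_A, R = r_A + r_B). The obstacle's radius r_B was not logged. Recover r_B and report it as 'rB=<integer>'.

m = 151
d = (-10, 3);  v_rel = (-1, 1),  |v_rel|² = 2
v_rel×d = (-1)·(3) − (1)·(-10) = 7
since m = R²·2 − 7²:  R² = (49 + 151) / 2 = 100
R = √100 = 10  ⇒  r_B = 10 − 8 = 2

rB=2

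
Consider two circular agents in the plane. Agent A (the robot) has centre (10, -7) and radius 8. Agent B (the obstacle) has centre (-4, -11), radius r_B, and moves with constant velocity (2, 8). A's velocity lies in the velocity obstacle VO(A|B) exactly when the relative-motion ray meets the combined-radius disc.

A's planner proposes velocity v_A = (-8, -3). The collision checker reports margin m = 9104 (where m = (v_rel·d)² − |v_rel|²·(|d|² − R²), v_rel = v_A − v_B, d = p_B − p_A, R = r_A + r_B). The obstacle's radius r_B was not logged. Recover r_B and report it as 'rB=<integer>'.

m = 9104
d = (-14, -4);  v_rel = (-10, -11),  |v_rel|² = 221
v_rel×d = (-10)·(-4) − (-11)·(-14) = -114
since m = R²·221 − (-114)²:  R² = (12996 + 9104) / 221 = 100
R = √100 = 10  ⇒  r_B = 10 − 8 = 2

rB=2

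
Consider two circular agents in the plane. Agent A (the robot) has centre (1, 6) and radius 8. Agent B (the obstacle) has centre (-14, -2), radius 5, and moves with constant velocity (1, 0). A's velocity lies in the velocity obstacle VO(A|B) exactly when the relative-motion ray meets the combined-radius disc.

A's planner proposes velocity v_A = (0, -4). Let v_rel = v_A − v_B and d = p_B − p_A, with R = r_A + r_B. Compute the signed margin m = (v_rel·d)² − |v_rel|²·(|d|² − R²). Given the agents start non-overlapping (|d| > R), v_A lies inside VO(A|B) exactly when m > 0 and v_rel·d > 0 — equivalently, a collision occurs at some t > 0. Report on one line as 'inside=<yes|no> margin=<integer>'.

d = (-15, -8),  |d|² = 289;  R = 8+5 = 13,  c = 289−13² = 120
v_rel = (-1, -4),  |v_rel|² = 17;  v_rel·d = (-1)·(-15) + (-4)·(-8) = 47
17·t² − 94·t + 120 = 0  ⇒  m = 47² − 17·120 = 169
m = 169 > 0,  v_rel·d = 47 > 0  ⇒  inside

inside=yes margin=169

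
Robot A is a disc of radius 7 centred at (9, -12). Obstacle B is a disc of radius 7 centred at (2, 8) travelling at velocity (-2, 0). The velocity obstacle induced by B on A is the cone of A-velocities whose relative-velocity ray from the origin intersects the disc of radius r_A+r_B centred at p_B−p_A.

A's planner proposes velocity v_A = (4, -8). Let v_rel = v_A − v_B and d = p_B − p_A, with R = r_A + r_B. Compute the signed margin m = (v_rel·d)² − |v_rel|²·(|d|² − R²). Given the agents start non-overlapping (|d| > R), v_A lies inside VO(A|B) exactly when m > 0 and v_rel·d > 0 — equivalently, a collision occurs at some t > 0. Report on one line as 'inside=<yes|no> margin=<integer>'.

d = (-7, 20),  |d|² = 449;  R = 7+7 = 14,  c = 449−14² = 253
v_rel = (6, -8),  |v_rel|² = 100;  v_rel·d = (6)·(-7) + (-8)·(20) = -202
100·t² + 404·t + 253 = 0  ⇒  m = (-202)² − 100·253 = 15504
m = 15504 > 0,  v_rel·d = -202 < 0  ⇒  outside

inside=no margin=15504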